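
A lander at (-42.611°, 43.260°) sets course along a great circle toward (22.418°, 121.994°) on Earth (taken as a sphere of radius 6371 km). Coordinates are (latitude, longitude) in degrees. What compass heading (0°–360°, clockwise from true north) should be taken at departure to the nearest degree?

66°

Δλ = 78.734° = 1.3742 rad.
y = sin Δλ · cos φ₂ = (0.9807)(0.9244) = 0.9066
x = cos φ₁ sin φ₂ − sin φ₁ cos φ₂ cos Δλ = (0.7360)(0.3814) − (-0.6770)(0.9244)(0.1954) = 0.4029
θ = atan2(y, x) = 66.04°, so the bearing is 66°.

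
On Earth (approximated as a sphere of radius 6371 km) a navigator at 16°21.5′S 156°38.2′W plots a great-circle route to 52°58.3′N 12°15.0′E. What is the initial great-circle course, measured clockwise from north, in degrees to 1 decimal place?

11.0°

Δλ = 168.887° = 2.9476 rad.
y = sin Δλ · cos φ₂ = (0.1928)(0.6022) = 0.1161
x = cos φ₁ sin φ₂ − sin φ₁ cos φ₂ cos Δλ = (0.9595)(0.7983) − (-0.2816)(0.6022)(-0.9812) = 0.5996
θ = atan2(y, x) = 10.96°, so the bearing is 11.0°.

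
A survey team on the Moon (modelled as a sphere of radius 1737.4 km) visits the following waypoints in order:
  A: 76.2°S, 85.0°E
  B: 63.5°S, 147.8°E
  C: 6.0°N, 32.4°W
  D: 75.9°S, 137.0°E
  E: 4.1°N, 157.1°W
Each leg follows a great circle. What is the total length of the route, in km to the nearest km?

10432 km

Leg A→B: central angle 0.4084 rad, distance 709.6 km.
Leg B→C: central angle 2.1380 rad, distance 3714.6 km.
Leg C→D: central angle 1.9172 rad, distance 3331.0 km.
Leg D→E: central angle 1.5409 rad, distance 2677.2 km.
Total: 709.6 + 3714.6 + 3331.0 + 2677.2 ≈ 10432 km.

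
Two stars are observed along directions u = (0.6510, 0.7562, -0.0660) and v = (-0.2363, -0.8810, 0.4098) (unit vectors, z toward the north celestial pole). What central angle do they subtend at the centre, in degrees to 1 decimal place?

u·v = -0.8471; |u| = 1.0000, |v| = 1.0000.
cos θ = (u·v)/(|u||v|) = -0.8471, so θ = 147.9°.

147.9°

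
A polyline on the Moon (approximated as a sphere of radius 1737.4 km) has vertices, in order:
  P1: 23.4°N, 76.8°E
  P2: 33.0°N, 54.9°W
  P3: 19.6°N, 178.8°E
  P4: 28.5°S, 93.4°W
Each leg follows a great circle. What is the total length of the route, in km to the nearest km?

Leg P1→P2: central angle 1.8710 rad, distance 3250.7 km.
Leg P2→P3: central angle 1.8598 rad, distance 3231.3 km.
Leg P3→P4: central angle 1.6994 rad, distance 2952.6 km.
Total: 3250.7 + 3231.3 + 2952.6 ≈ 9435 km.

9435 km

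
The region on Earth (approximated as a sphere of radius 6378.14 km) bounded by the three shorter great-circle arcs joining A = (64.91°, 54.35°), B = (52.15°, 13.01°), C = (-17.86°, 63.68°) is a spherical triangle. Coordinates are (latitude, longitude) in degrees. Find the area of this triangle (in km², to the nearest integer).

Side lengths (central angles): a = 1.4425, b = 1.4500, c = 0.4264 rad; semiperimeter s = 1.6594.
By l'Huilier's theorem, tan(E/4) = √[tan(s/2) tan((s−a)/2) tan((s−b)/2) tan((s−c)/2)], giving spherical excess E = 0.3755 rad.
Area = E·R² = 0.3755 × (6378.14)² ≈ 15275243 km².

15275243 km²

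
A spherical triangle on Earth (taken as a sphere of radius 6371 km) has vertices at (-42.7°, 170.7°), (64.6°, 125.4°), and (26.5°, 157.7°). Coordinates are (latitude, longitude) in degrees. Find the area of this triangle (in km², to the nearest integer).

5103409 km²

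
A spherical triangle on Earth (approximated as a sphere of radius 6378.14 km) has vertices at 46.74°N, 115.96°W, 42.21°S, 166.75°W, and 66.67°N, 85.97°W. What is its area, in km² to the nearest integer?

Side lengths (central angles): a = 2.1772, b = 0.4423, c = 1.7400 rad; semiperimeter s = 2.1797.
By l'Huilier's theorem, tan(E/4) = √[tan(s/2) tan((s−a)/2) tan((s−b)/2) tan((s−c)/2)], giving spherical excess E = 0.1014 rad.
Area = E·R² = 0.1014 × (6378.14)² ≈ 4125532 km².

4125532 km²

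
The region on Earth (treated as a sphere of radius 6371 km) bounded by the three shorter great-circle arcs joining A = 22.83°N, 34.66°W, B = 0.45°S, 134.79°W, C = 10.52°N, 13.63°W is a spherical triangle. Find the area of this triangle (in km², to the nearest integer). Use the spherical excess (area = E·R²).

10620460 km²

Side lengths (central angles): a = 2.1062, b = 0.4112, c = 1.7367 rad; semiperimeter s = 2.1270.
By l'Huilier's theorem, tan(E/4) = √[tan(s/2) tan((s−a)/2) tan((s−b)/2) tan((s−c)/2)], giving spherical excess E = 0.2617 rad.
Area = E·R² = 0.2617 × (6371)² ≈ 10620460 km².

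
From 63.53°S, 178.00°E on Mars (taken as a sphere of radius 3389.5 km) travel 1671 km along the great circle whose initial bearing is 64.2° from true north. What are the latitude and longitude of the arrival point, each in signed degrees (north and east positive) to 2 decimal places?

-44.17°, -145.56°

Angular distance δ = d/R = 1671/3389.5 = 0.49299 rad; initial bearing θ = 1.1205 rad.
sin φ₂ = sin φ₁ cos δ + cos φ₁ sin δ cos θ = (-0.8952)(0.8809) + (0.4457)(0.4733)(0.4352) = -0.6968, so φ₂ = -44.17°.
Δλ = atan2(sin θ sin δ cos φ₁, cos δ − sin φ₁ sin φ₂) = atan2(0.1899, 0.2572) = 36.442°.
λ₂ = 178.000° + 36.442° = 214.44° → -145.56° after wrapping to (−180°, 180°].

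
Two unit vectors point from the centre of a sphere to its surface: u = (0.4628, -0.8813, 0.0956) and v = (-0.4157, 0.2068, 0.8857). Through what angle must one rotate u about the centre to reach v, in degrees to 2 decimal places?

106.86°

u·v = -0.2900; |u| = 1.0000, |v| = 1.0000.
cos θ = (u·v)/(|u||v|) = -0.2900, so θ = 106.86°.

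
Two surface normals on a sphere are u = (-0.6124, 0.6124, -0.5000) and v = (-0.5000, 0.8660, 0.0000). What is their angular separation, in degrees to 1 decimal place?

u·v = 0.8365; |u| = 1.0000, |v| = 1.0000.
cos θ = (u·v)/(|u||v|) = 0.8365, so θ = 33.2°.

33.2°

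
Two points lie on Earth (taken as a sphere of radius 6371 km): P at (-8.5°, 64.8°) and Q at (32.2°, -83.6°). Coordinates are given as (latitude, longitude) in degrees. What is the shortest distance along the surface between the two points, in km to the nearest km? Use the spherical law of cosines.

With latitudes φ₁ = -8.500°, φ₂ = 32.200° and longitude difference Δλ = -148.400°:
cos c = sin φ₁ sin φ₂ + cos φ₁ cos φ₂ cos Δλ = (-0.1478)(0.5329) + (0.9890)(0.8462)(-0.8517) = -0.79157,
so c = arccos(-0.79157) = 2.48418 rad.
Distance = R·c = 6371 × 2.4842 ≈ 15827 km.

15827 km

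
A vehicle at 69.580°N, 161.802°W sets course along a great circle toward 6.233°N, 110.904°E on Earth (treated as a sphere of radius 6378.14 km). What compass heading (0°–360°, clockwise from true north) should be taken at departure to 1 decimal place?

269.6°

Δλ = -87.294° = -1.5236 rad.
y = sin Δλ · cos φ₂ = (-0.9989)(0.9941) = -0.9930
x = cos φ₁ sin φ₂ − sin φ₁ cos φ₂ cos Δλ = (0.3489)(0.1086) − (0.9372)(0.9941)(0.0472) = -0.0061
θ = atan2(y, x) = -90.35°; adding 360° gives 269.6°.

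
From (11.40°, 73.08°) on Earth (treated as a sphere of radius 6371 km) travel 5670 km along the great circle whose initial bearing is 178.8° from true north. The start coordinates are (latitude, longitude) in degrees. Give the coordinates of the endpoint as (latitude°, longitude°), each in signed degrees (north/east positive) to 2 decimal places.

-39.58°, 74.29°

Angular distance δ = d/R = 5670/6371 = 0.88997 rad; initial bearing θ = 3.1206 rad.
sin φ₂ = sin φ₁ cos δ + cos φ₁ sin δ cos θ = (0.1977)(0.6294) + (0.9803)(0.7771)(-0.9998) = -0.6371, so φ₂ = -39.58°.
Δλ = atan2(sin θ sin δ cos φ₁, cos δ − sin φ₁ sin φ₂) = atan2(0.0160, 0.7554) = 1.210°.
λ₂ = 73.080° + 1.210° = 74.29°.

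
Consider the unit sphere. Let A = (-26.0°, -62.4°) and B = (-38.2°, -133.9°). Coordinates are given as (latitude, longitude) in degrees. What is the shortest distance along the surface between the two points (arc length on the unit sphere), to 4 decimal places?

1.0527

With latitudes φ₁ = -26.000°, φ₂ = -38.200° and longitude difference Δλ = -71.500°:
Haversine: a = sin²(Δφ/2) + cos φ₁ cos φ₂ sin²(Δλ/2) = 0.0113 + (0.8988)(0.7859)(0.3413) = 0.25239.
Central angle c = 2·arcsin(√a) = 1.05272 rad.
On the unit sphere the arc length equals the central angle: 1.0527.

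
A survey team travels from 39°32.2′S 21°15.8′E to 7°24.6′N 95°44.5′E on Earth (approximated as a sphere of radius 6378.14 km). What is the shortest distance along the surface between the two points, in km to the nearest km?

With latitudes φ₁ = -39.537°, φ₂ = 7.410° and longitude difference Δλ = 74.478°:
cos c = sin φ₁ sin φ₂ + cos φ₁ cos φ₂ cos Δλ = (-0.6366)(0.1290) + (0.7712)(0.9916)(0.2676) = 0.12256,
so c = arccos(0.12256) = 1.44793 rad.
Distance = R·c = 6378.14 × 1.4479 ≈ 9235 km.

9235 km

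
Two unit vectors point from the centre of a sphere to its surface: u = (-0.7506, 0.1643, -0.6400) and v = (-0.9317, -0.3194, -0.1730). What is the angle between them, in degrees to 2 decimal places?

u·v = 0.7576; |u| = 1.0000, |v| = 1.0000.
cos θ = (u·v)/(|u||v|) = 0.7576, so θ = 40.75°.

40.75°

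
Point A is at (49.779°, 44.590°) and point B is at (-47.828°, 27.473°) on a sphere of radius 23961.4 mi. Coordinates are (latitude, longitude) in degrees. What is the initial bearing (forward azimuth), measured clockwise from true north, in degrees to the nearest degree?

192°

With φ₁ = 0.8688, φ₂ = -0.8348, Δλ = -0.2987 rad, the forward-azimuth formula gives
θ = atan2( sin Δλ cos φ₂ , cos φ₁ sin φ₂ − sin φ₁ cos φ₂ cos Δλ ) = atan2(-0.1976, -0.9685) = -168.47°.
Adding 360° brings this into [0°, 360°): 192°.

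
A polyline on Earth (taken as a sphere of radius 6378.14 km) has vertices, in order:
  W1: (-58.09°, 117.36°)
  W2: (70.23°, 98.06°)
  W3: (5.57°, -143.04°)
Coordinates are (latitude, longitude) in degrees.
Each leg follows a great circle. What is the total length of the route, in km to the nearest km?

Leg W1→W2: central angle 2.2525 rad, distance 14366.6 km.
Leg W2→W3: central angle 1.6422 rad, distance 10474.3 km.
Total: 14366.6 + 10474.3 ≈ 24841 km.

24841 km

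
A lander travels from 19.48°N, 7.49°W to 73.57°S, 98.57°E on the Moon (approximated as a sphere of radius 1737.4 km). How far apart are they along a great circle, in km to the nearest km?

With latitudes φ₁ = 19.480°, φ₂ = -73.570° and longitude difference Δλ = 106.060°:
Haversine: a = sin²(Δφ/2) + cos φ₁ cos φ₂ sin²(Δλ/2) = 0.5266 + (0.9428)(0.2828)(0.6383) = 0.69681.
Central angle c = 2·arcsin(√a) = 1.97537 rad.
Distance = R·c = 1737.4 × 1.9754 ≈ 3432 km.

3432 km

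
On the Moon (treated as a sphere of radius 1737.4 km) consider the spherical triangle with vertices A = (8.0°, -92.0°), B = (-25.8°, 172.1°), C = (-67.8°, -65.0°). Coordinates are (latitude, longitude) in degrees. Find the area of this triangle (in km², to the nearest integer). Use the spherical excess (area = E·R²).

Side lengths (central angles): a = 1.3508, b = 1.3648, c = 1.7236 rad; semiperimeter s = 2.2196.
By l'Huilier's theorem, tan(E/4) = √[tan(s/2) tan((s−a)/2) tan((s−b)/2) tan((s−c)/2)], giving spherical excess E = 1.2686 rad.
Area = E·R² = 1.2686 × (1737.4)² ≈ 3829471 km².

3829471 km²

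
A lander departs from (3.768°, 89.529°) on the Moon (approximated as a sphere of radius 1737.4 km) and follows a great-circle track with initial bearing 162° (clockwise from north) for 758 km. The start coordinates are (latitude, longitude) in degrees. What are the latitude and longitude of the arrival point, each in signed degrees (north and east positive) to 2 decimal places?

Angular distance δ = d/R = 758/1737.4 = 0.43628 rad; initial bearing θ = 2.8274 rad.
sin φ₂ = sin φ₁ cos δ + cos φ₁ sin δ cos θ = (0.0657)(0.9063) + (0.9978)(0.4226)(-0.9511) = -0.3415, so φ₂ = -19.97°.
Δλ = atan2(sin θ sin δ cos φ₁, cos δ − sin φ₁ sin φ₂) = atan2(0.1303, 0.9288) = 7.986°.
λ₂ = 89.529° + 7.986° = 97.52°.

-19.97°, 97.52°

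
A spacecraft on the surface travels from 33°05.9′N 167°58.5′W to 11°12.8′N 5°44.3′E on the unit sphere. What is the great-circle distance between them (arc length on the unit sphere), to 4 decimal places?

2.3612

In radians: φ₁ = 0.5777, φ₂ = 0.1957, Δλ = 173.713° = 3.0319 rad.
Haversine: a = sin²(Δφ/2) + cos φ₁ cos φ₂ sin²(Δλ/2) = 0.0360 + (0.8377)(0.9809)(0.9970) = 0.85530.
Central angle c = 2·arcsin(√a) = 2.36116 rad.
On the unit sphere the arc length equals the central angle: 2.3612.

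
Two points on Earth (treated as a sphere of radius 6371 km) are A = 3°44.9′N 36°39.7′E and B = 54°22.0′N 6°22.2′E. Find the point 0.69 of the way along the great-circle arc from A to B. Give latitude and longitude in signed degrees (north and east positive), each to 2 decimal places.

39.52°, 19.97°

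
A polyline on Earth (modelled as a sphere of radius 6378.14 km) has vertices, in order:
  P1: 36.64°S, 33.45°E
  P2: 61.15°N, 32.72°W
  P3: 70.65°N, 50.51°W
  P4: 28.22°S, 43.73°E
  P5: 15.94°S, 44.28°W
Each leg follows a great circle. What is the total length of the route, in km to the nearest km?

Leg P1→P2: central angle 1.9458 rad, distance 12410.7 km.
Leg P2→P3: central angle 0.2071 rad, distance 1320.6 km.
Leg P3→P4: central angle 2.0575 rad, distance 13123.2 km.
Leg P4→P5: central angle 1.4108 rad, distance 8998.5 km.
Total: 12410.7 + 1320.6 + 13123.2 + 8998.5 ≈ 35853 km.

35853 km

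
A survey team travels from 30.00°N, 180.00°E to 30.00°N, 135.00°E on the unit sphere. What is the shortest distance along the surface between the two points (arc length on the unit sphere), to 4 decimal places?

0.6756

In radians: φ₁ = 0.5236, φ₂ = 0.5236, Δλ = -45.000° = -0.7854 rad.
cos c = sin φ₁ sin φ₂ + cos φ₁ cos φ₂ cos Δλ = (0.5000)(0.5000) + (0.8660)(0.8660)(0.7071) = 0.78033,
so c = arccos(0.78033) = 0.67560 rad.
On the unit sphere the arc length equals the central angle: 0.6756.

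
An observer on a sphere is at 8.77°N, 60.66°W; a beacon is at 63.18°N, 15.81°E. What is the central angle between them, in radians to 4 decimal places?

1.3280 rad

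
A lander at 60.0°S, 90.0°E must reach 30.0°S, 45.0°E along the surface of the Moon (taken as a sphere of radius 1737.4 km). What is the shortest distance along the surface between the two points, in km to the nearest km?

1284 km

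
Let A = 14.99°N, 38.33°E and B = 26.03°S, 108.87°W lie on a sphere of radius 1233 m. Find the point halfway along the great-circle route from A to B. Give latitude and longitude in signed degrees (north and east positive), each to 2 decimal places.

The central angle between A and B is δ = 2.5738 rad.
With f = 0.5, the slerp weights are sin((1−f)δ)/sin δ = 1.7852 and sin(fδ)/sin δ = 1.7852.
Weighted sum of the unit vectors: (1.7852)·(0.7578,0.5991,0.2587) + (1.7852)·(-0.2906,-0.8503,-0.4388) = (0.8339, -0.4484, -0.3217).
Converting back: φ = atan2(z, √(x²+y²)) = -18.76°, λ = atan2(y, x) = -28.27°.

-18.76°, -28.27°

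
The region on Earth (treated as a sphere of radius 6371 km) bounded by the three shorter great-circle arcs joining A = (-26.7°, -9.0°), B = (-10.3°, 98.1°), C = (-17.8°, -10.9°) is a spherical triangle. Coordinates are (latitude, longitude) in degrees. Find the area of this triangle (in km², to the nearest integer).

7069854 km²

Side lengths (central angles): a = 1.8238, b = 0.1583, c = 1.7499 rad; semiperimeter s = 1.8660.
By l'Huilier's theorem, tan(E/4) = √[tan(s/2) tan((s−a)/2) tan((s−b)/2) tan((s−c)/2)], giving spherical excess E = 0.1742 rad.
Area = E·R² = 0.1742 × (6371)² ≈ 7069854 km².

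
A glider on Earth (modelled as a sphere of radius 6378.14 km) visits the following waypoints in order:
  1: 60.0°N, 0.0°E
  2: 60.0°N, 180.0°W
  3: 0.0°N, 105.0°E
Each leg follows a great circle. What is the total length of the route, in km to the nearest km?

Leg 1→2: central angle 1.0472 rad, distance 6679.2 km.
Leg 2→3: central angle 1.4410 rad, distance 9191.0 km.
Total: 6679.2 + 9191.0 ≈ 15870 km.

15870 km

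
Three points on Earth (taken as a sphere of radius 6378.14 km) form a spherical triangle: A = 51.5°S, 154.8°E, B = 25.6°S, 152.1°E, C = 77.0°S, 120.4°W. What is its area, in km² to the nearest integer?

1902317 km²

Side lengths (central angles): a = 1.1265, b = 0.6837, c = 0.4535 rad; semiperimeter s = 1.1318.
By l'Huilier's theorem, tan(E/4) = √[tan(s/2) tan((s−a)/2) tan((s−b)/2) tan((s−c)/2)], giving spherical excess E = 0.0468 rad.
Area = E·R² = 0.0468 × (6378.14)² ≈ 1902317 km².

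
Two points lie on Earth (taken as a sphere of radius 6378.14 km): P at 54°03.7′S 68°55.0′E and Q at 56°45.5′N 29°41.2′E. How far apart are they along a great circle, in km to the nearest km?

In radians: φ₁ = -0.9436, φ₂ = 0.9906, Δλ = -39.230° = -0.6847 rad.
cos c = sin φ₁ sin φ₂ + cos φ₁ cos φ₂ cos Δλ = (-0.8096)(0.8364) + (0.5869)(0.5482)(0.7746) = -0.42795,
so c = arccos(-0.42795) = 2.01302 rad.
Distance = R·c = 6378.14 × 2.0130 ≈ 12839 km.

12839 km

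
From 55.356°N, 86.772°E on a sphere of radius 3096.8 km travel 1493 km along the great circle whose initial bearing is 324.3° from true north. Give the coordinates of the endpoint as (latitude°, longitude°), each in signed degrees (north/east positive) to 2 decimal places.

Angular distance δ = d/R = 1493/3096.8 = 0.48211 rad; initial bearing θ = 5.6601 rad.
sin φ₂ = sin φ₁ cos δ + cos φ₁ sin δ cos θ = (0.8227)(0.8860) + (0.5685)(0.4637)(0.8121) = 0.9430, so φ₂ = 70.56°.
Δλ = atan2(sin θ sin δ cos φ₁, cos δ − sin φ₁ sin φ₂) = atan2(-0.1538, 0.1102) = -54.370°.
λ₂ = 86.772° − 54.370° = 32.40°.

70.56°, 32.40°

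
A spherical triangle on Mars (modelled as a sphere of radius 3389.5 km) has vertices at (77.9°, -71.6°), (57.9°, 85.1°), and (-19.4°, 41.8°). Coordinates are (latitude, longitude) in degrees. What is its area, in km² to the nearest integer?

Side lengths (central angles): a = 1.4873, b = 1.9859, c = 0.7583 rad; semiperimeter s = 2.1158.
By l'Huilier's theorem, tan(E/4) = √[tan(s/2) tan((s−a)/2) tan((s−b)/2) tan((s−c)/2)], giving spherical excess E = 0.6889 rad.
Area = E·R² = 0.6889 × (3389.5)² ≈ 7914967 km².

7914967 km²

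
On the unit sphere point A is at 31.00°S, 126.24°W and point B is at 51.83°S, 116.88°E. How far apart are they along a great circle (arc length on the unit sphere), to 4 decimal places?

1.4046

Let φ₁ = -0.5411 rad, φ₂ = -0.9046 rad, and Δλ = -2.0399 rad.
Haversine: a = sin²(Δφ/2) + cos φ₁ cos φ₂ sin²(Δλ/2) = 0.0327 + (0.8572)(0.6180)(0.7261) = 0.41729.
Central angle c = 2·arcsin(√a) = 1.40462 rad.
On the unit sphere the arc length equals the central angle: 1.4046.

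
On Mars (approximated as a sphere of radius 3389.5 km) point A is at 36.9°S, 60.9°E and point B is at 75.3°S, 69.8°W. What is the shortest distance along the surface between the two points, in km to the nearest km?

3748 km

With latitudes φ₁ = -36.900°, φ₂ = -75.300° and longitude difference Δλ = -130.700°:
cos c = sin φ₁ sin φ₂ + cos φ₁ cos φ₂ cos Δλ = (-0.6004)(-0.9673) + (0.7997)(0.2538)(-0.6521) = 0.44844,
so c = arccos(0.44844) = 1.10578 rad.
Distance = R·c = 3389.5 × 1.1058 ≈ 3748 km.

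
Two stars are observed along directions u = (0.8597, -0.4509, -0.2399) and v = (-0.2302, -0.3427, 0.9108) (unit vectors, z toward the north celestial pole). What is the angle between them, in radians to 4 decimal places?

u·v = -0.2619; |u| = 1.0000, |v| = 1.0000.
cos θ = (u·v)/(|u||v|) = -0.2619, so θ = 1.8358 rad.

1.8358 rad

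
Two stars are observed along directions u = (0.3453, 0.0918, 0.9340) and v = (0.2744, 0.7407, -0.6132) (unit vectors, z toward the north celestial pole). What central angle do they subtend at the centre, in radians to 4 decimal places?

u·v = -0.4100; |u| = 1.0000, |v| = 1.0000.
cos θ = (u·v)/(|u||v|) = -0.4100, so θ = 1.9932 rad.

1.9932 rad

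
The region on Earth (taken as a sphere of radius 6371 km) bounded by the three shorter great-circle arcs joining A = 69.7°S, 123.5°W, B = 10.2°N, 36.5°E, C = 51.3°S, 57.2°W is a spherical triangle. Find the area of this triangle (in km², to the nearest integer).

Side lengths (central angles): a = 1.7497, b = 0.6109, c = 2.0794 rad; semiperimeter s = 2.2200.
By l'Huilier's theorem, tan(E/4) = √[tan(s/2) tan((s−a)/2) tan((s−b)/2) tan((s−c)/2)], giving spherical excess E = 0.7429 rad.
Area = E·R² = 0.7429 × (6371)² ≈ 30153441 km².

30153441 km²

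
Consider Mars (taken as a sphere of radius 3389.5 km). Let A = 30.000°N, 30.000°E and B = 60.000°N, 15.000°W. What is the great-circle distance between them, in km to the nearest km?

2505 km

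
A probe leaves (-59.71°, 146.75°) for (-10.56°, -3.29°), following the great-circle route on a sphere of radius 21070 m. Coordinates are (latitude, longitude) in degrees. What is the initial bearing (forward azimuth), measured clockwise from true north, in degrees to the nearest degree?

211°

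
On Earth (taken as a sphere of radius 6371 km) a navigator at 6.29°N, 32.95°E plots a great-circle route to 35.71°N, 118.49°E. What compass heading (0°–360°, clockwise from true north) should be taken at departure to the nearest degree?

55°

Δλ = 85.540° = 1.4930 rad.
y = sin Δλ · cos φ₂ = (0.9970)(0.8120) = 0.8095
x = cos φ₁ sin φ₂ − sin φ₁ cos φ₂ cos Δλ = (0.9940)(0.5837) − (0.1096)(0.8120)(0.0778) = 0.5733
θ = atan2(y, x) = 54.70°, so the bearing is 55°.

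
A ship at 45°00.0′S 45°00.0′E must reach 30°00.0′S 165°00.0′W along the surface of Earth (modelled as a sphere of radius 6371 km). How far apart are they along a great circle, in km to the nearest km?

11140 km

With latitudes φ₁ = -45.000°, φ₂ = -30.000° and longitude difference Δλ = 150.000°:
cos c = sin φ₁ sin φ₂ + cos φ₁ cos φ₂ cos Δλ = (-0.7071)(-0.5000) + (0.7071)(0.8660)(-0.8660) = -0.17678,
so c = arccos(-0.17678) = 1.74851 rad.
Distance = R·c = 6371 × 1.7485 ≈ 11140 km.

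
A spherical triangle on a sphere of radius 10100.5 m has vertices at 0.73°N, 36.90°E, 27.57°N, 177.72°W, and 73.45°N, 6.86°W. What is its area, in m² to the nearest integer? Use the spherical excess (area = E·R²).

Side lengths (central angles): a = 1.3752, b = 1.3511, c = 2.3797 rad; semiperimeter s = 2.5530.
By l'Huilier's theorem, tan(E/4) = √[tan(s/2) tan((s−a)/2) tan((s−b)/2) tan((s−c)/2)], giving spherical excess E = 1.3902 rad.
Area = E·R² = 1.3902 × (10100.5)² ≈ 141831912 m².

141831912 m²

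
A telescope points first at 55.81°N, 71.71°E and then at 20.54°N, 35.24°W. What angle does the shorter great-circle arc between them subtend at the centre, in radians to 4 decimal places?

1.4336 rad

With latitudes φ₁ = 55.810°, φ₂ = 20.540° and longitude difference Δλ = -106.950°:
cos c = sin φ₁ sin φ₂ + cos φ₁ cos φ₂ cos Δλ = (0.8272)(0.3509) + (0.5619)(0.9364)(-0.2915) = 0.13681,
so c = arccos(0.13681) = 1.43355 rad.
So the angular separation is 1.4336 rad.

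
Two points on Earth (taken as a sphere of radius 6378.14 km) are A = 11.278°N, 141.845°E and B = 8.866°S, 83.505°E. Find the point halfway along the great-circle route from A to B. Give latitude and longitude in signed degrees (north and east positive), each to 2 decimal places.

1.38°, 112.56°

Central angle δ = 1.0719 rad. Interpolating on the sphere with fraction f = 0.5:
P = [sin((1−f)δ)·A + sin(fδ)·B] / sin δ = 0.5815·A + 0.5815·B in Cartesian coordinates,
giving P = (-0.3835, 0.9232, 0.0241), i.e. latitude 1.38°, longitude 112.56°.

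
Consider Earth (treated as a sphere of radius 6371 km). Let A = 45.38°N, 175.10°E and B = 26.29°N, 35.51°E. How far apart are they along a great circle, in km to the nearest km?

11059 km

In radians: φ₁ = 0.7920, φ₂ = 0.4588, Δλ = -139.590° = -2.4363 rad.
cos c = sin φ₁ sin φ₂ + cos φ₁ cos φ₂ cos Δλ = (0.7118)(0.4429) + (0.7024)(0.8966)(-0.7614) = -0.16425,
so c = arccos(-0.16425) = 1.73579 rad.
Distance = R·c = 6371 × 1.7358 ≈ 11059 km.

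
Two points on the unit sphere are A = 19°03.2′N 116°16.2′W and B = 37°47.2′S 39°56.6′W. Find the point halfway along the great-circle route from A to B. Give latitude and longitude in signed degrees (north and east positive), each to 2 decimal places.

-11.82°, -82.12°

The central angle between A and B is δ = 1.5942 rad.
With f = 0.5, the slerp weights are sin((1−f)δ)/sin δ = 0.7155 and sin(fδ)/sin δ = 0.7155.
Weighted sum of the unit vectors: (0.7155)·(-0.4184,-0.8476,0.3264) + (0.7155)·(0.6059,-0.5074,-0.6127) = (0.1342, -0.9696, -0.2048).
Converting back: φ = atan2(z, √(x²+y²)) = -11.82°, λ = atan2(y, x) = -82.12°.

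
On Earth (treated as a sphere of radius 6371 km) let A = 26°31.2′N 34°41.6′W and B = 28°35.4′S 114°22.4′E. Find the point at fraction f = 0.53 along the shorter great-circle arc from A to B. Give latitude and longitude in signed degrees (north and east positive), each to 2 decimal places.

The central angle between A and B is δ = 2.6629 rad.
With f = 0.53, the slerp weights are sin((1−f)δ)/sin δ = 2.0613 and sin(fδ)/sin δ = 2.1434.
Weighted sum of the unit vectors: (2.0613)·(0.7357,-0.5093,0.4465) + (2.1434)·(-0.3624,0.7998,-0.4785) = (0.7398, 0.6645, -0.1053).
Converting back: φ = atan2(z, √(x²+y²)) = -6.05°, λ = atan2(y, x) = 41.93°.

-6.05°, 41.93°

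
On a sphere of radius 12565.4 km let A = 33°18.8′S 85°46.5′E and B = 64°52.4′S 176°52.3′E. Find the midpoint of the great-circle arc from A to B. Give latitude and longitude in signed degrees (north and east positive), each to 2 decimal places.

The central angle between A and B is δ = 1.0582 rad.
With f = 0.5, the slerp weights are sin((1−f)δ)/sin δ = 0.5792 and sin(fδ)/sin δ = 0.5792.
Weighted sum of the unit vectors: (0.5792)·(0.0616,0.8334,-0.5492) + (0.5792)·(-0.4240,0.0232,-0.9054) = (-0.2099, 0.4961, -0.8425).
Converting back: φ = atan2(z, √(x²+y²)) = -57.40°, λ = atan2(y, x) = 112.93°.

-57.40°, 112.93°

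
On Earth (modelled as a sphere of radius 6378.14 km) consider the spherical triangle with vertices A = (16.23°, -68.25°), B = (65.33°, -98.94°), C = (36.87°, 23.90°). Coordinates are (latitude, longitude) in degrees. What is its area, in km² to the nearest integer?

Side lengths (central angles): a = 1.1981, b = 1.4315, c = 0.9290 rad; semiperimeter s = 1.7793.
By l'Huilier's theorem, tan(E/4) = √[tan(s/2) tan((s−a)/2) tan((s−b)/2) tan((s−c)/2)], giving spherical excess E = 0.6786 rad.
Area = E·R² = 0.6786 × (6378.14)² ≈ 27607814 km².

27607814 km²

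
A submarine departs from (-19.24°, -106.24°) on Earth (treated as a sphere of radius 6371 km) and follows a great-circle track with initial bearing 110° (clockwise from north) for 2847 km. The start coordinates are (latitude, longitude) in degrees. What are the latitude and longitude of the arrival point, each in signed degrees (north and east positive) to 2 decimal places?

Angular distance δ = d/R = 2847/6371 = 0.44687 rad; initial bearing θ = 1.9199 rad.
sin φ₂ = sin φ₁ cos δ + cos φ₁ sin δ cos θ = (-0.3295)(0.9018) + (0.9441)(0.4321)(-0.3420) = -0.4367, so φ₂ = -25.89°.
Δλ = atan2(sin θ sin δ cos φ₁, cos δ − sin φ₁ sin φ₂) = atan2(0.3834, 0.7579) = 26.834°.
λ₂ = -106.240° + 26.834° = -79.41°.

-25.89°, -79.41°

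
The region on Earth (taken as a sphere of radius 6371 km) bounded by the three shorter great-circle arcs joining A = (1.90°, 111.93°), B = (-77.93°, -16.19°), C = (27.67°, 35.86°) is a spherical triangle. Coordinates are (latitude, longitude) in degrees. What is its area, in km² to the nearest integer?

Side lengths (central angles): a = 1.9180, b = 1.3403, c = 1.7329 rad; semiperimeter s = 2.4956.
By l'Huilier's theorem, tan(E/4) = √[tan(s/2) tan((s−a)/2) tan((s−b)/2) tan((s−c)/2)], giving spherical excess E = 1.7954 rad.
Area = E·R² = 1.7954 × (6371)² ≈ 72876144 km².

72876144 km²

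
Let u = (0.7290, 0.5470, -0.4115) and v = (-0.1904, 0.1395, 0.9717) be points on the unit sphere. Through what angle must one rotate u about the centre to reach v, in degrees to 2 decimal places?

117.54°

u·v = -0.4623; |u| = 1.0000, |v| = 1.0000.
cos θ = (u·v)/(|u||v|) = -0.4624, so θ = 117.54°.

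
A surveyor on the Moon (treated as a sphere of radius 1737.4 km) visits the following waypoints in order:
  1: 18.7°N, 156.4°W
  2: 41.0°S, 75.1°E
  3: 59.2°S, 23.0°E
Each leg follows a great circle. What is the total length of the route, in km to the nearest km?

Leg 1→2: central angle 2.2855 rad, distance 3970.7 km.
Leg 2→3: central angle 0.6420 rad, distance 1115.4 km.
Total: 3970.7 + 1115.4 ≈ 5086 km.

5086 km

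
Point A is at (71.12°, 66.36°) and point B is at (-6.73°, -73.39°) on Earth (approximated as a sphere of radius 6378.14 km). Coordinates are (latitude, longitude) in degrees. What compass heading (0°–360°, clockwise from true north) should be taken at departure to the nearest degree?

317°

With φ₁ = 1.2413, φ₂ = -0.1175, Δλ = -2.4391 rad, the forward-azimuth formula gives
θ = atan2( sin Δλ cos φ₂ , cos φ₁ sin φ₂ − sin φ₁ cos φ₂ cos Δλ ) = atan2(-0.6417, 0.6793) = -43.37°.
Adding 360° brings this into [0°, 360°): 317°.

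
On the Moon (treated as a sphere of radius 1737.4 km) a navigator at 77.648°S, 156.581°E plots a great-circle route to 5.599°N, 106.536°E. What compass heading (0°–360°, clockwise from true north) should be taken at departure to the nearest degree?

Δλ = -50.045° = -0.8735 rad.
y = sin Δλ · cos φ₂ = (-0.7665)(0.9952) = -0.7629
x = cos φ₁ sin φ₂ − sin φ₁ cos φ₂ cos Δλ = (0.2139)(0.0976) − (-0.9769)(0.9952)(0.6422) = 0.6452
θ = atan2(y, x) = -49.78°; adding 360° gives 310°.

310°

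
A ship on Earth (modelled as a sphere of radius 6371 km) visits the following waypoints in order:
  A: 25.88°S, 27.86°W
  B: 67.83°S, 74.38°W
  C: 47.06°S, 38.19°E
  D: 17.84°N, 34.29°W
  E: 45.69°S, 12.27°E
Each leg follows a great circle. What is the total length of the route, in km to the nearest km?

Leg A→B: central angle 0.8791 rad, distance 5600.8 km.
Leg B→C: central angle 0.9530 rad, distance 6071.3 km.
Leg C→D: central angle 1.5999 rad, distance 10192.7 km.
Leg D→E: central angle 1.3305 rad, distance 8476.6 km.
Total: 5600.8 + 6071.3 + 10192.7 + 8476.6 ≈ 30341 km.

30341 km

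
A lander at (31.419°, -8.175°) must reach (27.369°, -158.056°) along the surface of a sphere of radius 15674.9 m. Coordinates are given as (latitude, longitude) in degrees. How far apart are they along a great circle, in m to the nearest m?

With latitudes φ₁ = 31.419°, φ₂ = 27.369° and longitude difference Δλ = -149.881°:
Haversine: a = sin²(Δφ/2) + cos φ₁ cos φ₂ sin²(Δλ/2) = 0.0012 + (0.8534)(0.8881)(0.9325) = 0.70794.
Central angle c = 2·arcsin(√a) = 1.99971 rad.
Distance = R·c = 15674.9 × 1.9997 ≈ 31345 m.

31345 m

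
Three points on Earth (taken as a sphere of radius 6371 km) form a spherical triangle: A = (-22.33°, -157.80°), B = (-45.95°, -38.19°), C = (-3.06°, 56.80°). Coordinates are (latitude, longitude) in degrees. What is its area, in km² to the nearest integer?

104709657 km²

Side lengths (central angles): a = 1.5928, b = 2.4039, c = 1.6155 rad; semiperimeter s = 2.8061.
By l'Huilier's theorem, tan(E/4) = √[tan(s/2) tan((s−a)/2) tan((s−b)/2) tan((s−c)/2)], giving spherical excess E = 2.5797 rad.
Area = E·R² = 2.5797 × (6371)² ≈ 104709657 km².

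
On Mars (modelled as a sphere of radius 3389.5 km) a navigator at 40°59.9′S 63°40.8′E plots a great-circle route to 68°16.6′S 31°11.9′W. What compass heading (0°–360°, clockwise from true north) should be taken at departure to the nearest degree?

207°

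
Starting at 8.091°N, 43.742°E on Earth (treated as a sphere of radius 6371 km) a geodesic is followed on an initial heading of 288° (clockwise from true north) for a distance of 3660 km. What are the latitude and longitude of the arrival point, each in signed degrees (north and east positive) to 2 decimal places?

Angular distance δ = d/R = 3660/6371 = 0.57448 rad; initial bearing θ = 5.0265 rad.
sin φ₂ = sin φ₁ cos δ + cos φ₁ sin δ cos θ = (0.1407)(0.8395) + (0.9900)(0.5434)(0.3090) = 0.2844, so φ₂ = 16.52°.
Δλ = atan2(sin θ sin δ cos φ₁, cos δ − sin φ₁ sin φ₂) = atan2(-0.5117, 0.7994) = -32.620°.
λ₂ = 43.742° − 32.620° = 11.12°.

16.52°, 11.12°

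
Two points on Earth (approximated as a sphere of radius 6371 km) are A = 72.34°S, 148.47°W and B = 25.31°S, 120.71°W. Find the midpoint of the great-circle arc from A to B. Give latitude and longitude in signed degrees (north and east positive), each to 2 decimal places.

-49.45°, -127.58°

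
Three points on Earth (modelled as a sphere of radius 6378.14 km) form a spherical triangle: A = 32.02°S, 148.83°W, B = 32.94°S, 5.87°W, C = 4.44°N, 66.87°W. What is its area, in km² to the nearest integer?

Side lengths (central angles): a = 1.1987, b = 1.4935, c = 1.8542 rad; semiperimeter s = 2.2732.
By l'Huilier's theorem, tan(E/4) = √[tan(s/2) tan((s−a)/2) tan((s−b)/2) tan((s−c)/2)], giving spherical excess E = 1.2931 rad.
Area = E·R² = 1.2931 × (6378.14)² ≈ 52603589 km².

52603589 km²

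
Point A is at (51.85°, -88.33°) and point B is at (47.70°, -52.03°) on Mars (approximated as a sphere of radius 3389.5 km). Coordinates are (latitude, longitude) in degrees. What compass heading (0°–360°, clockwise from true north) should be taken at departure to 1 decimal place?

Δλ = 36.300° = 0.6336 rad.
y = sin Δλ · cos φ₂ = (0.5920)(0.6730) = 0.3984
x = cos φ₁ sin φ₂ − sin φ₁ cos φ₂ cos Δλ = (0.6177)(0.7396) − (0.7864)(0.6730)(0.8059) = 0.0303
θ = atan2(y, x) = 85.64°, so the bearing is 85.6°.

85.6°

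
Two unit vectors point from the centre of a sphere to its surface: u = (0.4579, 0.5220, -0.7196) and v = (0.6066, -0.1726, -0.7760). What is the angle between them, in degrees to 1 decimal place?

41.7°

u·v = 0.7461; |u| = 1.0000, |v| = 1.0000.
cos θ = (u·v)/(|u||v|) = 0.7461, so θ = 41.7°.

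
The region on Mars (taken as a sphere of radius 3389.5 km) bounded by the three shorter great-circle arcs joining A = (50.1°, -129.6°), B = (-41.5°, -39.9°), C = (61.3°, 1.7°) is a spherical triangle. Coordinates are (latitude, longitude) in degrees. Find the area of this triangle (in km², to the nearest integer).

Side lengths (central angles): a = 1.8884, b = 1.0819, c = 2.1011 rad; semiperimeter s = 2.5357.
By l'Huilier's theorem, tan(E/4) = √[tan(s/2) tan((s−a)/2) tan((s−b)/2) tan((s−c)/2)], giving spherical excess E = 1.7215 rad.
Area = E·R² = 1.7215 × (3389.5)² ≈ 19777659 km².

19777659 km²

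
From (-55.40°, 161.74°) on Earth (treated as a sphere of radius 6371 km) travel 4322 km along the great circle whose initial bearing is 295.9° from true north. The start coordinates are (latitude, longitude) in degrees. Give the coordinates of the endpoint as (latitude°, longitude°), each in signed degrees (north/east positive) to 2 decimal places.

Angular distance δ = d/R = 4322/6371 = 0.67839 rad; initial bearing θ = 5.1644 rad.
sin φ₂ = sin φ₁ cos δ + cos φ₁ sin δ cos θ = (-0.8231)(0.7786) + (0.5678)(0.6275)(0.4368) = -0.4852, so φ₂ = -29.03°.
Δλ = atan2(sin θ sin δ cos φ₁, cos δ − sin φ₁ sin φ₂) = atan2(-0.3206, 0.3792) = -40.211°.
λ₂ = 161.740° − 40.211° = 121.53°.

-29.03°, 121.53°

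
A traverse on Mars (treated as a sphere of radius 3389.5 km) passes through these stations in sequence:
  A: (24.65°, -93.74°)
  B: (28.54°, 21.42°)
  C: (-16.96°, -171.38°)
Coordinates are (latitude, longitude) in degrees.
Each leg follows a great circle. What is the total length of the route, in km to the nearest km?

15473 km

Leg A→B: central angle 1.7114 rad, distance 5800.9 km.
Leg B→C: central angle 2.8534 rad, distance 9671.7 km.
Total: 5800.9 + 9671.7 ≈ 15473 km.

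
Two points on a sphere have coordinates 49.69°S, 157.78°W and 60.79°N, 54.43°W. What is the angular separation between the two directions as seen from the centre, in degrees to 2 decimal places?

In radians: φ₁ = -0.8673, φ₂ = 1.0610, Δλ = 103.350° = 1.8038 rad.
cos c = sin φ₁ sin φ₂ + cos φ₁ cos φ₂ cos Δλ = (-0.7626)(0.8728) + (0.6469)(0.4880)(-0.2309) = -0.73848,
so c = arccos(-0.73848) = 2.40161 rad.
So the angular separation is 137.60°.

137.60°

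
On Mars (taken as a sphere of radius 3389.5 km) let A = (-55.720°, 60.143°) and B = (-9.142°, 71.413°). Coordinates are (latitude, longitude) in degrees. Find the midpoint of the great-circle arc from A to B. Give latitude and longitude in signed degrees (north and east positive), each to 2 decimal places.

-32.55°, 67.32°

The central angle between A and B is δ = 0.8276 rad.
With f = 0.5, the slerp weights are sin((1−f)δ)/sin δ = 0.5461 and sin(fδ)/sin δ = 0.5461.
Weighted sum of the unit vectors: (0.5461)·(0.2804,0.4885,-0.8263) + (0.5461)·(0.3147,0.9358,-0.1589) = (0.3250, 0.7778, -0.5380).
Converting back: φ = atan2(z, √(x²+y²)) = -32.55°, λ = atan2(y, x) = 67.32°.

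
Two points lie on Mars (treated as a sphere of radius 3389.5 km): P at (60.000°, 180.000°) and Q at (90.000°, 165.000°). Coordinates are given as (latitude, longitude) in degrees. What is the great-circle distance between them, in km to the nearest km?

With latitudes φ₁ = 60.000°, φ₂ = 90.000° and longitude difference Δλ = -15.000°:
Haversine: a = sin²(Δφ/2) + cos φ₁ cos φ₂ sin²(Δλ/2) = 0.0670 + (0.5000)(0.0000)(0.0170) = 0.06699.
Central angle c = 2·arcsin(√a) = 0.52360 rad.
Distance = R·c = 3389.5 × 0.5236 ≈ 1775 km.

1775 km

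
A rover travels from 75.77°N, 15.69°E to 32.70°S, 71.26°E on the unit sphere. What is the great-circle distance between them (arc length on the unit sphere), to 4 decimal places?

Let φ₁ = 1.3224 rad, φ₂ = -0.5707 rad, and Δλ = 0.9699 rad.
Haversine: a = sin²(Δφ/2) + cos φ₁ cos φ₂ sin²(Δλ/2) = 0.6584 + (0.2458)(0.8415)(0.2173) = 0.70335.
Central angle c = 2·arcsin(√a) = 1.98964 rad.
On the unit sphere the arc length equals the central angle: 1.9896.

1.9896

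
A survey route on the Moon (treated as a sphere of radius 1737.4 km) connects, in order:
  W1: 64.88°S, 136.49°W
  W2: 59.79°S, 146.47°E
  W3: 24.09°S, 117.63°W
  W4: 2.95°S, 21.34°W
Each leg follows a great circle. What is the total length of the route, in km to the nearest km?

Leg W1→W2: central angle 0.5910 rad, distance 1026.9 km.
Leg W2→W3: central angle 1.2603 rad, distance 2189.7 km.
Leg W3→W4: central angle 1.6498 rad, distance 2866.3 km.
Total: 1026.9 + 2189.7 + 2866.3 ≈ 6083 km.

6083 km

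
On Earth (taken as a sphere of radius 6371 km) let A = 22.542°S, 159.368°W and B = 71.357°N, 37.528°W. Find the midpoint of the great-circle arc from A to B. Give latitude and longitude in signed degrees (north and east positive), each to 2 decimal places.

35.11°, -139.58°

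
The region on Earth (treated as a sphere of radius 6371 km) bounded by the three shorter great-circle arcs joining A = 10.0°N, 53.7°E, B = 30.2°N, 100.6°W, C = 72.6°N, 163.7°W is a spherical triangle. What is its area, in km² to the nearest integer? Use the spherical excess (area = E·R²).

41929087 km²

Side lengths (central angles): a = 0.9311, b = 1.6391, c = 2.3180 rad; semiperimeter s = 2.4441.
By l'Huilier's theorem, tan(E/4) = √[tan(s/2) tan((s−a)/2) tan((s−b)/2) tan((s−c)/2)], giving spherical excess E = 1.0330 rad.
Area = E·R² = 1.0330 × (6371)² ≈ 41929087 km².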